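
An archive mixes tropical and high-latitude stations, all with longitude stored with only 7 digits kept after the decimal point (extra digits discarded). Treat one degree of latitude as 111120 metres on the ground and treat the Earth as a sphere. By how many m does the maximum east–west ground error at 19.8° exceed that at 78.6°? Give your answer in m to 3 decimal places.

0.008 m

Truncating at 7 decimal places can drop up to a full unit in the last place, so the longitude may be off by as much as 1e-07°.
At 19.8°: 1e-07° × 111120 × cos 19.8° = 1e-07 × 111120 × 0.9409 ≈ 0.010455 m.
Error at 78.6° = 1e-07° × 111120 × cos 78.6° ≈ 0.011112 × 0.1977 = 0.0021964 m.
So the lower-latitude error exceeds the higher by 0.010455 − 0.0021964 = 0.0082587 m.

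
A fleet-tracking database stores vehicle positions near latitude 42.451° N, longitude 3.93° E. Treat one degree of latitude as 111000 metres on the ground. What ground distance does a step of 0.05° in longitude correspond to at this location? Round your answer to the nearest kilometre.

4 kilometres

One degree of longitude here spans 111000 × cos 42.451° = 111000 × 0.7379 ≈ 81901.9 m; 0.05° of that is 4095.09 m.
That is 4095.09 m = 4.0951 km.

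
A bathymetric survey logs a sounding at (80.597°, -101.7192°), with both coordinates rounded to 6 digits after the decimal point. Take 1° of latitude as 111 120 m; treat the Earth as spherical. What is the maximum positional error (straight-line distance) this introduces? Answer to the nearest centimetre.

6 centimetres

Rounding to 6 decimal places leaves each coordinate within ±5e-07° of the true value.
N–S: 5e-07° × 111120 m/° = 0.05556 m.
E–W at 80.597°: 5e-07° × 111120 × cos 80.597° = 5e-07 × 111120 × 0.1634 ≈ 0.00907726 m.
The two errors are perpendicular, so the maximum displacement is √(0.05556² + 0.00907726²) ≈ 0.0562966 m.
That is 0.0562966 m = 5.6297 cm.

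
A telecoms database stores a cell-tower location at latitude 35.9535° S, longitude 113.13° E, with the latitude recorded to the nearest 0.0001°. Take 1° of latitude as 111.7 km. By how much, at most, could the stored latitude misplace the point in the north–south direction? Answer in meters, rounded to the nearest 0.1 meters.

Rounding to 4 decimal places leaves the latitude within ±5e-05° of the true value.
So the N–S error is at most 5e-05 × 111700 = 5.585 m.

5.6 meters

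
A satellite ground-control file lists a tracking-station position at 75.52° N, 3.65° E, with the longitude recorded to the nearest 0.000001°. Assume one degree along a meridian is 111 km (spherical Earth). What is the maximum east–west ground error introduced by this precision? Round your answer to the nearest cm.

1 cm

Rounding to 6 decimal places leaves the longitude within ±5e-07° of the true value.
Parallels shrink by cos φ, so at 75.52° a degree of longitude is 111000 × 0.2500 ≈ 27754.7 m.
East–west error: 5e-07° × 27754.7 m/° ≈ 0.0138773 m.
That is 0.0138773 m = 1.3877 cm.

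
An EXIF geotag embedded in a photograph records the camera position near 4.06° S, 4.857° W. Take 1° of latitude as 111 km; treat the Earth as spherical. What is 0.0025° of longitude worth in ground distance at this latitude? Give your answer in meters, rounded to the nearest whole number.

277 meters

0.0025° of longitude at 4.06° is 0.0025 × 111000 × cos 4.06° ≈ 0.0025 × 110721 = 276.804 m.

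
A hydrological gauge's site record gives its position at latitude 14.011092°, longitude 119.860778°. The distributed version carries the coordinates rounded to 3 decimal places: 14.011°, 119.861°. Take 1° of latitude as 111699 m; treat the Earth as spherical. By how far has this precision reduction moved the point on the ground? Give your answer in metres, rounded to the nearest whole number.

26 metres

The latitude changed by +0.000092° and the longitude by -0.000222°.
N–S: 0.000092° × 111699 m/° = 10.2763 m.
East–west at this latitude: -0.000222° × 111699 × cos 14.011° ≈ -0.000222 × 108376 = -24.0594 m.
Hypotenuse of the two orthogonal shifts: √(10.2763² + 24.0594²) = 26.1622 m.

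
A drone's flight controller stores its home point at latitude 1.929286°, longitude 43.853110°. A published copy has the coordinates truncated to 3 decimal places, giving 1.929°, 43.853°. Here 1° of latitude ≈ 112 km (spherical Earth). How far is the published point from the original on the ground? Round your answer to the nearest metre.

The latitude changed by +0.000286° and the longitude by +0.000110°.
N–S: 0.000286° × 112000 m/° = 32.032 m.
East–west at this latitude: 0.000110° × 112000 × cos 1.929° ≈ 0.000110 × 111937 = 12.313 m.
Combined displacement = (32.032² + 12.313²)^½ ≈ 34.317 m.

34 metres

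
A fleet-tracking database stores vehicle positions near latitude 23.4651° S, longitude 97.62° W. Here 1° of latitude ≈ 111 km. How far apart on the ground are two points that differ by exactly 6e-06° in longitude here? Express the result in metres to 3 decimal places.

0.611 metres

6e-06° of longitude at 23.4651° is 6e-06 × 111000 × cos 23.4651° ≈ 6e-06 × 101821 = 0.610924 m.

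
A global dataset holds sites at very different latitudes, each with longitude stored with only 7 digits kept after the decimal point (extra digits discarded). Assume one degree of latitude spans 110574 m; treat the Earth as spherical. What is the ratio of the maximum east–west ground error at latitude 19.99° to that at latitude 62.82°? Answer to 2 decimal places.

2.06

Truncating at 7 decimal places can drop up to a full unit in the last place, so the longitude may be off by as much as 1e-07°.
At 19.99°: 1e-07° × 110574 × cos 19.99° = 1e-07 × 110574 × 0.9398 ≈ 0.010391 m.
Error at 62.82° = 1e-07° × 110574 × cos 62.82° ≈ 0.011057 × 0.4568 = 0.0050509 m.
Ratio: 0.010391 / 0.0050509 = cos 19.99° / cos 62.82° ≈ 2.0573.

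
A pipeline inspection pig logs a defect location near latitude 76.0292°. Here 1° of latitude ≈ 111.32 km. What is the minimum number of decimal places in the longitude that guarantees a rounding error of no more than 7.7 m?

4 decimal places

At 76.0292° one degree of longitude covers 111320 × cos 76.0292° ≈ 111320 × 0.2414 ≈ 26875.7 m.
Rounding to N decimal places gives at most 0.5 × 10⁻ᴺ degrees of error, i.e. 0.5 × 10⁻ᴺ × 26875.7 m.
Setting 13437.8 × 10⁻ᴺ ≤ 7.7 gives 10ᴺ ≥ 1745, i.e. N ≥ 3.24.
N = 3 would give 13.4 m (too coarse); N = 4 gives 1.34 m ≤ 7.7 m.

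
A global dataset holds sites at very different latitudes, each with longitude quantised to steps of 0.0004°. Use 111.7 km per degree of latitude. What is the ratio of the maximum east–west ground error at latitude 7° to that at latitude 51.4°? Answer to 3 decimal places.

With a 0.0004° grid the true value lies within half a step, ±0.0004°/2 = ±0.0002°, of the stored one.
Error at 7° = 0.0002° × 111700 × cos 7° ≈ 22.34 × 0.9925 = 22.173 m.
Error at 51.4° = 0.0002° × 111700 × cos 51.4° ≈ 22.34 × 0.6239 = 13.937 m.
The ratio reduces to cos 7° / cos 51.4° = 0.9925/0.6239 ≈ 1.5909.

1.591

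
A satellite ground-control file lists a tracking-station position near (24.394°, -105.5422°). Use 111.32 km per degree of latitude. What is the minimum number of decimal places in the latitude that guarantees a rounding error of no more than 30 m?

One degree of latitude covers 111320 m.
With N decimal places the half-ulp bound is 0.5·10⁻ᴺ°, or 0.5·10⁻ᴺ × 111320 m on the ground.
Setting 55660 × 10⁻ᴺ ≤ 30 gives 10ᴺ ≥ 1855, i.e. N ≥ 3.27.
So 4 decimal places suffice (5.57 m); 3 would allow up to 55.7 m.

4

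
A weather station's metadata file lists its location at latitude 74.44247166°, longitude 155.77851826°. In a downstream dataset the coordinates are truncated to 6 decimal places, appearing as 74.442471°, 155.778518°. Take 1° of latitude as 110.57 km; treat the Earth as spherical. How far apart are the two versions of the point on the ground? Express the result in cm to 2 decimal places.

7.34 cm

Δlat = 74.44247166 − 74.442471 = +0.00000066°; Δlon = 155.77851826 − 155.778518 = +0.00000026°.
North–south shift: 0.00000066 × 110570 = 0.0729762 m.
E–W at 74.4425°: 0.00000026° × 110570 × cos 74.4425° = 0.00000026 × 110570 × 0.2682 ≈ 0.00771043 m.
Hypotenuse of the two orthogonal shifts: √(0.0729762² + 0.00771043²) = 0.0733824 m.
That is 0.0733824 m = 7.3382 cm.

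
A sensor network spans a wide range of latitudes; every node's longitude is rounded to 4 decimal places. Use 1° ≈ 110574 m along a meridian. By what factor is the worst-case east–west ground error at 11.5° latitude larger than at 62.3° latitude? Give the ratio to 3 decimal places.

2.108

Rounding to 4 decimal places leaves the longitude within ±5e-05° of the true value.
At 11.5°: 5e-05° × 110574 × cos 11.5° = 5e-05 × 110574 × 0.9799 ≈ 5.4177 m.
At 62.3°: 5e-05° × 110574 × cos 62.3° = 5e-05 × 110574 × 0.4648 ≈ 2.57 m.
The ratio reduces to cos 11.5° / cos 62.3° = 0.9799/0.4648 ≈ 2.1081.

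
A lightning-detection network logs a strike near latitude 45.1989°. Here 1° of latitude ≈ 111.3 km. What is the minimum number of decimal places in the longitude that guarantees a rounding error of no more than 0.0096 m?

7 decimal places

At 45.1989° one degree of longitude covers 111300 × cos 45.1989° ≈ 111300 × 0.7046 ≈ 78427.3 m.
N decimal places → at most half a unit in the last place, 0.5 × 10⁻ᴺ° = 78427.3/2 × 10⁻ᴺ m.
Need 0.5 × 78427.3 × 10⁻ᴺ ≤ 0.0096 → 10⁻ᴺ ≤ 2.448e-07, so N ≥ 6.61.
At 6 places the error can reach 0.0392 m, but 7 places keeps it to 0.00392 m.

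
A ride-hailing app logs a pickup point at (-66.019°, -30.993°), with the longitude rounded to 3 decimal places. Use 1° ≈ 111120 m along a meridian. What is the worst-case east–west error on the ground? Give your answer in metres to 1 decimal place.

Rounding to 3 decimal places leaves the longitude within ±0.0005° of the true value.
At latitude 66.019° a degree of longitude spans 111120 m × cos 66.019° = 111120 × 0.4064 ≈ 45162.9 m.
Maximum E–W displacement: 0.0005 × 45162.9 = 22.5815 m.

22.6 metres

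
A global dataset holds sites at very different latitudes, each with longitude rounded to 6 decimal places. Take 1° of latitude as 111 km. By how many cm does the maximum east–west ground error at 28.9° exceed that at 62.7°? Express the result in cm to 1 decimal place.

Rounding to 6 decimal places leaves the longitude within ±5e-07° of the true value.
At 28.9°: 5e-07° × 111000 × cos 28.9° = 5e-07 × 111000 × 0.8755 ≈ 0.048588 m.
Error at 62.7° = 5e-07° × 111000 × cos 62.7° ≈ 0.0555 × 0.4586 = 0.025455 m.
So the lower-latitude error exceeds the higher by 0.048588 − 0.025455 = 0.023133 m.
That is 0.0231332 m = 2.3133 cm.

2.3 cm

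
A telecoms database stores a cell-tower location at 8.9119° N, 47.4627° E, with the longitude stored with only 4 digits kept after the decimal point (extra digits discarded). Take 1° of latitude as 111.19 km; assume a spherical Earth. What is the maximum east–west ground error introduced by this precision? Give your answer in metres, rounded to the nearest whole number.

11 metres

Truncating at 4 decimal places can drop up to a full unit in the last place, so the longitude may be off by as much as 0.0001°.
Parallels shrink by cos φ, so at 8.9119° a degree of longitude is 111190 × 0.9879 ≈ 109848 m.
So at most 0.0001° × 109848 ≈ 10.9848 m east–west.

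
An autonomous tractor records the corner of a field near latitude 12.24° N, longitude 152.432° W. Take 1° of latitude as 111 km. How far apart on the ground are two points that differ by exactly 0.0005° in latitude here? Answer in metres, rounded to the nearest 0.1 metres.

Along a meridian 0.0005° is 0.0005 × 111000 = 55.5 m.

55.5 metres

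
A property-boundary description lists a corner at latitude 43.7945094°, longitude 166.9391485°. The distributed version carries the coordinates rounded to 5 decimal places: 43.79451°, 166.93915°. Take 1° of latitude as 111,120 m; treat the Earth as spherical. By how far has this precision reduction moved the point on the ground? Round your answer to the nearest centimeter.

The latitude changed by -0.0000006° and the longitude by -0.0000015°.
North–south shift: -0.0000006 × 111120 = -0.066672 m.
East–west at this latitude: -0.0000015° × 111120 × cos 43.7945° ≈ -0.0000015 × 80209.4 = -0.120314 m.
Combined displacement = (0.066672² + 0.120314²)^½ ≈ 0.137552 m.
That is 0.137552 m = 13.755 cm.

14 centimeters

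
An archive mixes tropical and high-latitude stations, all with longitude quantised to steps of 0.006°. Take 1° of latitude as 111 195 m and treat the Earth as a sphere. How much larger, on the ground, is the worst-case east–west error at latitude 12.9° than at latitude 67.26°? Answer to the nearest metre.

With a 0.006° grid the true value lies within half a step, ±0.006°/2 = ±0.003°, of the stored one.
At 12.9°: 0.003° × 111195 × cos 12.9° = 0.003 × 111195 × 0.9748 ≈ 325.17 m.
Error at 67.26° = 0.003° × 111195 × cos 67.26° ≈ 333.58 × 0.3866 = 128.95 m.
So the lower-latitude error exceeds the higher by 325.17 − 128.95 = 196.22 m.

196 metres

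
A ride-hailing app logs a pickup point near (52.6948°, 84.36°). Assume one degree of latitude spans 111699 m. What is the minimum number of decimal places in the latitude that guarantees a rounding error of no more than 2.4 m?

5 decimal places

One degree of latitude covers 111699 m.
N decimal places → at most half a unit in the last place, 0.5 × 10⁻ᴺ° = 111699/2 × 10⁻ᴺ m.
Need 0.5 × 111699 × 10⁻ᴺ ≤ 2.4 → 10⁻ᴺ ≤ 4.297e-05, so N ≥ 4.37.
So 5 decimal places suffice (0.558 m); 4 would allow up to 5.58 m.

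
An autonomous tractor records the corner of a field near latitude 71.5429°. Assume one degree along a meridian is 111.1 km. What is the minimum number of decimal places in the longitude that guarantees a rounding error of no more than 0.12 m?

At 71.5429° one degree of longitude covers 111100 × cos 71.5429° ≈ 111100 × 0.3166 ≈ 35173.7 m.
Rounding to N decimal places gives at most 0.5 × 10⁻ᴺ degrees of error, i.e. 0.5 × 10⁻ᴺ × 35173.7 m.
Need 0.5 × 35173.7 × 10⁻ᴺ ≤ 0.12 → 10⁻ᴺ ≤ 6.823e-06, so N ≥ 5.17.
At 5 places the error can reach 0.176 m, but 6 places keeps it to 0.0176 m.

6 decimal places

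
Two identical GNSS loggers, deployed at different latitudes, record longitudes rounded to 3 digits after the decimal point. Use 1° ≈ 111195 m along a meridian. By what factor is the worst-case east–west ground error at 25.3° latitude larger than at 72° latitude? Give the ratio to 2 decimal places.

Rounding to 3 decimal places leaves the longitude within ±0.0005° of the true value.
At 25.3°: 0.0005° × 111195 × cos 25.3° = 0.0005 × 111195 × 0.9041 ≈ 50.265 m.
Error at 72° = 0.0005° × 111195 × cos 72° ≈ 55.598 × 0.3090 = 17.181 m.
The ratio reduces to cos 25.3° / cos 72° = 0.9041/0.3090 ≈ 2.9257.

2.93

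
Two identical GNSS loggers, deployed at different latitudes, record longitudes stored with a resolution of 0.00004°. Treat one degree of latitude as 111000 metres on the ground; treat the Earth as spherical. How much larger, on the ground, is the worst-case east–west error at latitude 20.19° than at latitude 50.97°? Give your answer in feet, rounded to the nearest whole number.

With a 0.00004° grid the true value lies within half a step, ±0.00004°/2 = ±2e-05°, of the stored one.
At 20.19°: 2e-05° × 111000 × cos 20.19° = 2e-05 × 111000 × 0.9386 ≈ 2.0836 m.
At 50.97°: 2e-05° × 111000 × cos 50.97° = 2e-05 × 111000 × 0.6297 ≈ 1.398 m.
So the lower-latitude error exceeds the higher by 2.0836 − 1.398 = 0.68559 m.
Converting: 0.685594 m × 3.2808 ft/m ≈ 2.2493 ft.

2 feet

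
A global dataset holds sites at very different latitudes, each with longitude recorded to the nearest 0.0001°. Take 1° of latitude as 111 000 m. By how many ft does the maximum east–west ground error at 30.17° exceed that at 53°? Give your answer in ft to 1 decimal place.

4.8 ft

Rounding to 4 decimal places leaves the longitude within ±5e-05° of the true value.
At 30.17°: 5e-05° × 111000 × cos 30.17° = 5e-05 × 111000 × 0.8645 ≈ 4.7982 m.
Error at 53° = 5e-05° × 111000 × cos 53° ≈ 5.55 × 0.6018 = 3.3401 m.
Difference: 4.7982 − 3.3401 = 1.4581 m.
Converting: 1.45811 m × 3.2808 ft/m ≈ 4.7838 ft.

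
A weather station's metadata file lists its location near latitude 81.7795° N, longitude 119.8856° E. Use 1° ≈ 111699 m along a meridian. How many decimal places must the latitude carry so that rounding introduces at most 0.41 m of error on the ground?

6 decimal places

One degree of latitude covers 111699 m.
With N decimal places the half-ulp bound is 0.5·10⁻ᴺ°, or 0.5·10⁻ᴺ × 111699 m on the ground.
Need 0.5 × 111699 × 10⁻ᴺ ≤ 0.41 → 10⁻ᴺ ≤ 7.341e-06, so N ≥ 5.13.
So 6 decimal places suffice (0.0558 m); 5 would allow up to 0.558 m.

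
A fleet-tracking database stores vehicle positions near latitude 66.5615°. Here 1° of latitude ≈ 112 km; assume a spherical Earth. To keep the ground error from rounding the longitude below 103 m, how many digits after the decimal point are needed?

At 66.5615° one degree of longitude covers 112000 × cos 66.5615° ≈ 112000 × 0.3978 ≈ 44549.6 m.
N decimal places → at most half a unit in the last place, 0.5 × 10⁻ᴺ° = 44549.6/2 × 10⁻ᴺ m.
Need 0.5 × 44549.6 × 10⁻ᴺ ≤ 103 → 10⁻ᴺ ≤ 4.624e-03, so N ≥ 2.33.
So 3 decimal places suffice (22.3 m); 2 would allow up to 223 m.

3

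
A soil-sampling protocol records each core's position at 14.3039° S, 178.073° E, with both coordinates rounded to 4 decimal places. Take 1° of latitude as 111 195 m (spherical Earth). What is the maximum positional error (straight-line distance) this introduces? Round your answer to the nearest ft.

Rounding to 4 decimal places leaves each coordinate within ±5e-05° of the true value.
Latitude error → 5e-05 × 111195 = 5.55975 m along the meridian.
East–west component at 14.3039°: 5e-05° × 111195 × cos 14.3039° ≈ 5e-05 × 107748 ≈ 5.38739 m.
Combining orthogonally: (5.55975² + 5.38739²)^½ ≈ 7.74176 m.
In feet: 7.74176 m ÷ 0.3048 ≈ 25.399 ft.

25 ft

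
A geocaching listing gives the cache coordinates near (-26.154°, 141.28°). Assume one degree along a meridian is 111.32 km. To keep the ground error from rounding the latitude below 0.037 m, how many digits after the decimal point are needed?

7 decimal places

One degree of latitude covers 111320 m.
Rounding to N decimal places gives at most 0.5 × 10⁻ᴺ degrees of error, i.e. 0.5 × 10⁻ᴺ × 111320 m.
Setting 55660 × 10⁻ᴺ ≤ 0.037 gives 10ᴺ ≥ 1.504e+06, i.e. N ≥ 6.18.
So 7 decimal places suffice (0.00557 m); 6 would allow up to 0.0557 m.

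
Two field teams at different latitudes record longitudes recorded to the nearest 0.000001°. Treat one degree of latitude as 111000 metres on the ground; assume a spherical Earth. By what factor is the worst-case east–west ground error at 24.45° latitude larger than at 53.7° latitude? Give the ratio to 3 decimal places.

1.538

Rounding to 6 decimal places leaves the longitude within ±5e-07° of the true value.
At 24.45°: 5e-07° × 111000 × cos 24.45° = 5e-07 × 111000 × 0.9103 ≈ 0.050523 m.
At 53.7°: 5e-07° × 111000 × cos 53.7° = 5e-07 × 111000 × 0.5920 ≈ 0.032857 m.
Ratio: 0.050523 / 0.032857 = cos 24.45° / cos 53.7° ≈ 1.5377.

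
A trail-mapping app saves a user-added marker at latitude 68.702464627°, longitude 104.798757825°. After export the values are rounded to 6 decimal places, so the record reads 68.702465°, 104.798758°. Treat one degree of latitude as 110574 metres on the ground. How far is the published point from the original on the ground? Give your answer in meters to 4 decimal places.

0.0418 meters

Δlat = 68.702464627 − 68.702465 = -0.000000373°; Δlon = 104.798757825 − 104.798758 = -0.000000175°.
N–S: -0.000000373° × 110574 m/° = -0.0412441 m.
E–W at 68.7025°: -0.000000175° × 110574 × cos 68.7025° = -0.000000175 × 110574 × 0.3632 ≈ -0.0070283 m.
Combined displacement = (0.0412441² + 0.0070283²)^½ ≈ 0.0418387 m.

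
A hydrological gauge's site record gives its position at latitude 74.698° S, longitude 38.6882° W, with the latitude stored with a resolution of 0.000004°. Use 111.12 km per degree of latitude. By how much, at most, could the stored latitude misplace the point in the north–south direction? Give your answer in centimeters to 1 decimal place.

With a 0.000004° grid the true value lies within half a step, ±0.000004°/2 = ±2e-06°, of the stored one.
So the N–S error is at most 2e-06 × 111120 = 0.22224 m.
That is 0.22224 m = 22.224 cm.

22.2 centimeters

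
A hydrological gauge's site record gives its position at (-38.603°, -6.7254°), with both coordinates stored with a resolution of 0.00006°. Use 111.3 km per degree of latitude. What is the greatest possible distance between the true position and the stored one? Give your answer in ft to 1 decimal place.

With a 0.00006° grid the true value lies within half a step, ±0.00006°/2 = ±3e-05°, of the stored one.
N–S: 3e-05° × 111300 m/° = 3.339 m.
E–W at 38.603°: 3e-05° × 111300 × cos 38.603° = 3e-05 × 111300 × 0.7815 ≈ 2.60939 m.
Worst case both components are at the extreme and orthogonal: √(3.339² + 2.60939²) ≈ 4.23767 m.
Converting: 4.23767 m × 3.2808 ft/m ≈ 13.903 ft.

13.9 ft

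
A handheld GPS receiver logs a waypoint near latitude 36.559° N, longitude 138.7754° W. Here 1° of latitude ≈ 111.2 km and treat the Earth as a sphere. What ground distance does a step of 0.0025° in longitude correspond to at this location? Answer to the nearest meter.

223 meters

0.0025° of longitude at 36.559° is 0.0025 × 111200 × cos 36.559° ≈ 0.0025 × 89320.7 = 223.302 m.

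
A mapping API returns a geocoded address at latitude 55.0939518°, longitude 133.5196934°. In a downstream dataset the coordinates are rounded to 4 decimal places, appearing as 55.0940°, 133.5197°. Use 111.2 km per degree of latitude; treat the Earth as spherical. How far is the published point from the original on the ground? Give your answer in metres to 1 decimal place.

Δlat = 55.0939518 − 55.0940 = -0.0000482°; Δlon = 133.5196934 − 133.5197 = -0.0000066°.
North–south shift: -0.0000482 × 111200 = -5.35984 m.
East–west at this latitude: -0.0000066° × 111200 × cos 55.094° ≈ -0.0000066 × 63632.2 = -0.419972 m.
Distance: √(5.35984² + 0.419972²) ≈ 5.37627 m.

5.4 metres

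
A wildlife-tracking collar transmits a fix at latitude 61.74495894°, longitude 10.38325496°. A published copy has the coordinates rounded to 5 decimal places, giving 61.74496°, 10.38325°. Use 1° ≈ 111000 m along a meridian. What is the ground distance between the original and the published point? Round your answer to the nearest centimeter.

29 centimeters

Δlat = 61.74495894 − 61.74496 = -0.00000106°; Δlon = 10.38325496 − 10.38325 = +0.00000496°.
N–S: -0.00000106° × 111000 m/° = -0.11766 m.
E–W at 61.745°: 0.00000496° × 111000 × cos 61.745° = 0.00000496 × 111000 × 0.4734 ≈ 0.260634 m.
Hypotenuse of the two orthogonal shifts: √(0.11766² + 0.260634²) = 0.285961 m.
That is 0.285961 m = 28.596 cm.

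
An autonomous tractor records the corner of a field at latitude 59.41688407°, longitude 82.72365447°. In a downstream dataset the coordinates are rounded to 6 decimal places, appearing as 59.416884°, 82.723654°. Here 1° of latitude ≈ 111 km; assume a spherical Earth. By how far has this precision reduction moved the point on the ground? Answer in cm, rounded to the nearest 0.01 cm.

The latitude changed by +0.00000007° and the longitude by +0.00000047°.
North–south shift: 0.00000007 × 111000 = 0.00777 m.
E–W at 59.4169°: 0.00000047° × 111000 × cos 59.4169° = 0.00000047 × 111000 × 0.5088 ≈ 0.0265435 m.
Combined displacement = (0.00777² + 0.0265435²)^½ ≈ 0.0276573 m.
That is 0.0276573 m = 2.7657 cm.

2.77 cm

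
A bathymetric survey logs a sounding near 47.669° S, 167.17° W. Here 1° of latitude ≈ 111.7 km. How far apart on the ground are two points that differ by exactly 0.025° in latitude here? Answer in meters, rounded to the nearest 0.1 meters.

Along a meridian 0.025° is 0.025 × 111700 = 2792.5 m.

2792.5 meters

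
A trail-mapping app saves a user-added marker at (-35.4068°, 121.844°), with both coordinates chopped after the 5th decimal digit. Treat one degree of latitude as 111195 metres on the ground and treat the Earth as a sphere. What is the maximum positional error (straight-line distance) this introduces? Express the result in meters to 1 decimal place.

Truncating at 5 decimal places can drop up to a full unit in the last place, so each coordinate may be off by as much as 1e-05°.
North–south component: 1e-05° × 111195 = 1.11195 m.
Longitude error → 1e-05 × 111195 × cos 35.4068° = 1e-05 × 111195 × 0.8151 ≈ 0.906305 m.
Combining orthogonally: (1.11195² + 0.906305²)^½ ≈ 1.43451 m.

1.4 meters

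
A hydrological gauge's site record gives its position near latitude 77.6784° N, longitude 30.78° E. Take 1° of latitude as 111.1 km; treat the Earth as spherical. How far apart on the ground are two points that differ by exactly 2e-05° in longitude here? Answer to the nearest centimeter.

47 centimeters

One degree of longitude here spans 111100 × cos 77.6784° = 111100 × 0.2134 ≈ 23708.6 m; 2e-05° of that is 0.474172 m.
That is 0.474172 m = 47.417 cm.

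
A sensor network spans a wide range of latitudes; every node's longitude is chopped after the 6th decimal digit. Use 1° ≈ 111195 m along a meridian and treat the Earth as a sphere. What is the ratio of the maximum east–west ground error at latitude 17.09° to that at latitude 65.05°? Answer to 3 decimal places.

Truncating at 6 decimal places can drop up to a full unit in the last place, so the longitude may be off by as much as 1e-06°.
Error at 17.09° = 1e-06° × 111195 × cos 17.09° ≈ 0.11119 × 0.9558 = 0.10629 m.
Error at 65.05° = 1e-06° × 111195 × cos 65.05° ≈ 0.11119 × 0.4218 = 0.046905 m.
Ratio: 0.10629 / 0.046905 = cos 17.09° / cos 65.05° ≈ 2.2660.

2.266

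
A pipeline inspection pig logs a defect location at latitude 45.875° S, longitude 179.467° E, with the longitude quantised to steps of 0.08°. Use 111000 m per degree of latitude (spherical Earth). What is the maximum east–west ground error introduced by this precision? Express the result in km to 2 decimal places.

With a 0.08° grid the true value lies within half a step, ±0.08°/2 = ±0.04°, of the stored one.
One degree of longitude at 45.875° is 111000 × cos 45.875° ≈ 111000 × 0.6962 = 77281.1 m.
Maximum E–W displacement: 0.04 × 77281.1 = 3091.24 m.
That is 3091.24 m = 3.0912 km.

3.09 km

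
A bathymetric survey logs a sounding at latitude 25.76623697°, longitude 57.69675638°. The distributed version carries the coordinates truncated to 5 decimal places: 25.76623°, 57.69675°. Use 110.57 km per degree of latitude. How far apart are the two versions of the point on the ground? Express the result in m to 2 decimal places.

1.00 m

Δlat = 25.76623697 − 25.76623 = +0.00000697°; Δlon = 57.69675638 − 57.69675 = +0.00000638°.
North–south shift: 0.00000697 × 110570 = 0.770673 m.
E–W at 25.7662°: 0.00000638° × 110570 × cos 25.7662° = 0.00000638 × 110570 × 0.9006 ≈ 0.635299 m.
Distance: √(0.770673² + 0.635299²) ≈ 0.99877 m.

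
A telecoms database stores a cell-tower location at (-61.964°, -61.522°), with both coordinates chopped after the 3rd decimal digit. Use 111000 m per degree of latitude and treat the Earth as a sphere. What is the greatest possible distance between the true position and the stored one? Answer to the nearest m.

Truncating at 3 decimal places can drop up to a full unit in the last place, so each coordinate may be off by as much as 0.001°.
Latitude error → 0.001 × 111000 = 111 m along the meridian.
E–W at 61.964°: 0.001° × 111000 × cos 61.964° = 0.001 × 111000 × 0.4700 ≈ 52.1729 m.
The two errors are perpendicular, so the maximum displacement is √(111² + 52.1729²) ≈ 122.65 m.

123 m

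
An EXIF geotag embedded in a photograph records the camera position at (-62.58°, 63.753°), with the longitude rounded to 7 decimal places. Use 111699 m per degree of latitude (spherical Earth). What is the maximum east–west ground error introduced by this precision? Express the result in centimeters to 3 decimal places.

Rounding to 7 decimal places leaves the longitude within ±5e-08° of the true value.
Parallels shrink by cos φ, so at 62.58° a degree of longitude is 111699 × 0.4605 ≈ 51438.5 m.
East–west error: 5e-08° × 51438.5 m/° ≈ 0.00257192 m.
That is 0.00257192 m = 0.25719 cm.

0.257 centimeters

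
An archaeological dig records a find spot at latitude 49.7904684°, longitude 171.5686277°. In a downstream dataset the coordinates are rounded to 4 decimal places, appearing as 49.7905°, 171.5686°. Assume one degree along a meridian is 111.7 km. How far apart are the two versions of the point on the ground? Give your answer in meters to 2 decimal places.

4.06 meters

Δlat = 49.7904684 − 49.7905 = -0.0000316°; Δlon = 171.5686277 − 171.5686 = +0.0000277°.
N–S: -0.0000316° × 111700 m/° = -3.52972 m.
East–west at this latitude: 0.0000277° × 111700 × cos 49.7905° ≈ 0.0000277 × 72111.8 = 1.9975 m.
Distance: √(3.52972² + 1.9975²) ≈ 4.05573 m.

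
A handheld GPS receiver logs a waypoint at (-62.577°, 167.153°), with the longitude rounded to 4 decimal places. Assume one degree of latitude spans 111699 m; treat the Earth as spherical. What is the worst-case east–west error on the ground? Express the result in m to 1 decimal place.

Rounding to 4 decimal places leaves the longitude within ±5e-05° of the true value.
Parallels shrink by cos φ, so at 62.577° a degree of longitude is 111699 × 0.4606 ≈ 51443.7 m.
So at most 5e-05° × 51443.7 ≈ 2.57218 m east–west.

2.6 m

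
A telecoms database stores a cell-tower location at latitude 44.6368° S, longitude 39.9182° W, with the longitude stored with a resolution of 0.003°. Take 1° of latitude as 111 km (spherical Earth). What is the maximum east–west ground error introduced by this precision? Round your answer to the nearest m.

118 m

With a 0.003° grid the true value lies within half a step, ±0.003°/2 = ±0.0015°, of the stored one.
One degree of longitude at 44.6368° is 111000 × cos 44.6368° ≈ 111000 × 0.7116 = 78984.8 m.
East–west error: 0.0015° × 78984.8 m/° ≈ 118.477 m.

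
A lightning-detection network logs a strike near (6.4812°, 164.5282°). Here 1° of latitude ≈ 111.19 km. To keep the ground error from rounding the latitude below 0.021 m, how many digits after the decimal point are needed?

7 decimal places

One degree of latitude covers 111190 m.
N decimal places → at most half a unit in the last place, 0.5 × 10⁻ᴺ° = 111190/2 × 10⁻ᴺ m.
Setting 55595 × 10⁻ᴺ ≤ 0.021 gives 10ᴺ ≥ 2.647e+06, i.e. N ≥ 6.42.
So 7 decimal places suffice (0.00556 m); 6 would allow up to 0.0556 m.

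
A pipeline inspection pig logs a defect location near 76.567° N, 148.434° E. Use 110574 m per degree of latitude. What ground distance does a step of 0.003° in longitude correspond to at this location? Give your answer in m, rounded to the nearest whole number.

At 76.567° a degree of longitude is 110574 × cos 76.567° ≈ 25687.2 m, so 0.003° corresponds to 77.0617 m.

77 m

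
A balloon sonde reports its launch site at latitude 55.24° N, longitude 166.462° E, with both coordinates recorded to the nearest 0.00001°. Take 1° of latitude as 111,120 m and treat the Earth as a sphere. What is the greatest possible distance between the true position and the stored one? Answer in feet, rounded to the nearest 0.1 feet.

2.1 feet

Rounding to 5 decimal places leaves each coordinate within ±5e-06° of the true value.
Latitude error → 5e-06 × 111120 = 0.5556 m along the meridian.
E–W at 55.24°: 5e-06° × 111120 × cos 55.24° = 5e-06 × 111120 × 0.5701 ≈ 0.31677 m.
Worst case both components are at the extreme and orthogonal: √(0.5556² + 0.31677²) ≈ 0.639558 m.
Converting: 0.639558 m × 3.2808 ft/m ≈ 2.0983 ft.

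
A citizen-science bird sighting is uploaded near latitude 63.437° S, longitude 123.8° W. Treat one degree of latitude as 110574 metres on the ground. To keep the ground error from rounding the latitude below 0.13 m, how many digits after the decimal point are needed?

One degree of latitude covers 110574 m.
Rounding to N decimal places gives at most 0.5 × 10⁻ᴺ degrees of error, i.e. 0.5 × 10⁻ᴺ × 110574 m.
Need 0.5 × 110574 × 10⁻ᴺ ≤ 0.13 → 10⁻ᴺ ≤ 2.351e-06, so N ≥ 5.63.
N = 5 would give 0.553 m (too coarse); N = 6 gives 0.0553 m ≤ 0.13 m.

6 decimal places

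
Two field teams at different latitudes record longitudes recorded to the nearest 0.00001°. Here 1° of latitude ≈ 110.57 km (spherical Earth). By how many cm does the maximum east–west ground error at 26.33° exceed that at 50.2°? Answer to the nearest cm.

14 cm

Rounding to 5 decimal places leaves the longitude within ±5e-06° of the true value.
At 26.33°: 5e-06° × 110570 × cos 26.33° = 5e-06 × 110570 × 0.8963 ≈ 0.49549 m.
At 50.2°: 5e-06° × 110570 × cos 50.2° = 5e-06 × 110570 × 0.6401 ≈ 0.35388 m.
So the lower-latitude error exceeds the higher by 0.49549 − 0.35388 = 0.14161 m.
That is 0.14161 m = 14.161 cm.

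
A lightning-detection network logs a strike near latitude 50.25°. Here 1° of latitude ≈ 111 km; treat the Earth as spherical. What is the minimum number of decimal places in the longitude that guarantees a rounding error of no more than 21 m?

At 50.25° one degree of longitude covers 111000 × cos 50.25° ≈ 111000 × 0.6394 ≈ 70977.7 m.
Rounding to N decimal places gives at most 0.5 × 10⁻ᴺ degrees of error, i.e. 0.5 × 10⁻ᴺ × 70977.7 m.
Need 0.5 × 70977.7 × 10⁻ᴺ ≤ 21 → 10⁻ᴺ ≤ 5.917e-04, so N ≥ 3.23.
So 4 decimal places suffice (3.55 m); 3 would allow up to 35.5 m.

4 decimal places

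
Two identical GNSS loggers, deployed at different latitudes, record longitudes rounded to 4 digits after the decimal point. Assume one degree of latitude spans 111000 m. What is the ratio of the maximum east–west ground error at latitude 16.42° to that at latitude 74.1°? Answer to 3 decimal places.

Rounding to 4 decimal places leaves the longitude within ±5e-05° of the true value.
Error at 16.42° = 5e-05° × 111000 × cos 16.42° ≈ 5.55 × 0.9592 = 5.3236 m.
Error at 74.1° = 5e-05° × 111000 × cos 74.1° ≈ 5.55 × 0.2740 = 1.5205 m.
The ratio reduces to cos 16.42° / cos 74.1° = 0.9592/0.2740 ≈ 3.5013.

3.501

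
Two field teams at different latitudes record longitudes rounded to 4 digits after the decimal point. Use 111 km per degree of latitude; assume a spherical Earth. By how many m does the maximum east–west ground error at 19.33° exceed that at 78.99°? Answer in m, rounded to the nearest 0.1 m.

4.2 m

Rounding to 4 decimal places leaves the longitude within ±5e-05° of the true value.
At 19.33°: 5e-05° × 111000 × cos 19.33° = 5e-05 × 111000 × 0.9436 ≈ 5.2371 m.
At 78.99°: 5e-05° × 111000 × cos 78.99° = 5e-05 × 111000 × 0.1910 ≈ 1.0599 m.
Difference: 5.2371 − 1.0599 = 4.1772 m.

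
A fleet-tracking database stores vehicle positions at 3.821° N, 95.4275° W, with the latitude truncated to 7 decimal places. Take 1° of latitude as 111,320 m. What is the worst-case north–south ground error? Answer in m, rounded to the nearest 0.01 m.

Truncating at 7 decimal places can drop up to a full unit in the last place, so the latitude may be off by as much as 1e-07°.
Along the meridian that is 1e-07° × 111320 m/° = 0.011132 m.

0.01 m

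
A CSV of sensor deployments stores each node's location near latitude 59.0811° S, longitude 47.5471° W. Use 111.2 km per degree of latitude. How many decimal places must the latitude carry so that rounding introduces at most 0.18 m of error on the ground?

6

One degree of latitude covers 111200 m.
With N decimal places the half-ulp bound is 0.5·10⁻ᴺ°, or 0.5·10⁻ᴺ × 111200 m on the ground.
Need 0.5 × 111200 × 10⁻ᴺ ≤ 0.18 → 10⁻ᴺ ≤ 3.237e-06, so N ≥ 5.49.
So 6 decimal places suffice (0.0556 m); 5 would allow up to 0.556 m.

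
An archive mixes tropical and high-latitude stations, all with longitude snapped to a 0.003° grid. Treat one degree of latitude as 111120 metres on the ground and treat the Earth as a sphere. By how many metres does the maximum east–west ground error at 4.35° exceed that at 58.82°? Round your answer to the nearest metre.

80 metres

With a 0.003° grid the true value lies within half a step, ±0.003°/2 = ±0.0015°, of the stored one.
At 4.35°: 0.0015° × 111120 × cos 4.35° = 0.0015 × 111120 × 0.9971 ≈ 166.2 m.
Error at 58.82° = 0.0015° × 111120 × cos 58.82° ≈ 166.68 × 0.5177 = 86.295 m.
Difference: 166.2 − 86.295 = 79.905 m.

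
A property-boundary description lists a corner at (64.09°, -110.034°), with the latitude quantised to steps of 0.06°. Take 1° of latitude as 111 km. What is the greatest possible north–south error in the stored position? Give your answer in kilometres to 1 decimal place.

3.3 kilometres

With a 0.06° grid the true value lies within half a step, ±0.06°/2 = ±0.03°, of the stored one.
Along the meridian that is 0.03° × 111000 m/° = 3330 m.
That is 3330 m = 3.33 km.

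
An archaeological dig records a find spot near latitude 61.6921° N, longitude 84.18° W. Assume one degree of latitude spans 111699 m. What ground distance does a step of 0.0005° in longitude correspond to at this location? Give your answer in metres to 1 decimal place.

26.5 metres

0.0005° of longitude at 61.6921° is 0.0005 × 111699 × cos 61.6921° ≈ 0.0005 × 52968.7 = 26.4844 m.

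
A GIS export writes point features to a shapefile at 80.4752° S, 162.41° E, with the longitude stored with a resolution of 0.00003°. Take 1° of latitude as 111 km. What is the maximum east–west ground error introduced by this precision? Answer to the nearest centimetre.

28 centimetres

With a 0.00003° grid the true value lies within half a step, ±0.00003°/2 = ±1.5e-05°, of the stored one.
One degree of longitude at 80.4752° is 111000 × cos 80.4752° ≈ 111000 × 0.1655 = 18367.7 m.
Maximum E–W displacement: 1.5e-05 × 18367.7 = 0.275515 m.
That is 0.275515 m = 27.552 cm.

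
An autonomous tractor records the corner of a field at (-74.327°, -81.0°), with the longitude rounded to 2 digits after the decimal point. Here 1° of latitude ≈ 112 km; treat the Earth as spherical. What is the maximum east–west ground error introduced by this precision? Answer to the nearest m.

151 m

Rounding to 2 decimal places leaves the longitude within ±0.005° of the true value.
One degree of longitude at 74.327° is 112000 × cos 74.327° ≈ 112000 × 0.2701 = 30256.4 m.
So at most 0.005° × 30256.4 ≈ 151.282 m east–west.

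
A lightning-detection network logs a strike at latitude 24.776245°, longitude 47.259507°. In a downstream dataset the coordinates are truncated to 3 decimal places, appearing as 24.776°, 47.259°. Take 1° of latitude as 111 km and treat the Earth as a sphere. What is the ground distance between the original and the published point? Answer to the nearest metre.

Δlat = 24.776245 − 24.776 = +0.000245°; Δlon = 47.259507 − 47.259 = +0.000507°.
N–S: 0.000245° × 111000 m/° = 27.195 m.
E–W at 24.776°: 0.000507° × 111000 × cos 24.776° = 0.000507 × 111000 × 0.9080 ≈ 51.0969 m.
Distance: √(27.195² + 51.0969²) ≈ 57.8831 m.

58 metres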